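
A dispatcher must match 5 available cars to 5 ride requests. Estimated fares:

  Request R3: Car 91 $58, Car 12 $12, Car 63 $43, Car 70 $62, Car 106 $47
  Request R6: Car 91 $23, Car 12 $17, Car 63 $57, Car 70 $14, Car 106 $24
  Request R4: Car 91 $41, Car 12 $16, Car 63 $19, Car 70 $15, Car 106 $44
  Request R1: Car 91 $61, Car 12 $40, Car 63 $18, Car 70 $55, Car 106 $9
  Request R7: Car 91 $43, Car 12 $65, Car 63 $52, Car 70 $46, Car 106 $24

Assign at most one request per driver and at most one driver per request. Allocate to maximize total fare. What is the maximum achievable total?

Maximum total: $289

Optimal: Car 91→Request R1 ($61), Car 12→Request R7 ($65), Car 63→Request R6 ($57), Car 70→Request R3 ($62), Car 106→Request R4 ($44) — total 61+65+57+62+44 = $289.
Next-best assignment: Car 91→Request R3, Car 12→Request R7, Car 63→Request R6, Car 70→Request R1, Car 106→Request R4 = $279.
Swapping Car 91↔Car 106 (Car 91→Request R4 $41, Car 106→Request R1 $9) loses 55.
No other one-to-one assignment exceeds $289.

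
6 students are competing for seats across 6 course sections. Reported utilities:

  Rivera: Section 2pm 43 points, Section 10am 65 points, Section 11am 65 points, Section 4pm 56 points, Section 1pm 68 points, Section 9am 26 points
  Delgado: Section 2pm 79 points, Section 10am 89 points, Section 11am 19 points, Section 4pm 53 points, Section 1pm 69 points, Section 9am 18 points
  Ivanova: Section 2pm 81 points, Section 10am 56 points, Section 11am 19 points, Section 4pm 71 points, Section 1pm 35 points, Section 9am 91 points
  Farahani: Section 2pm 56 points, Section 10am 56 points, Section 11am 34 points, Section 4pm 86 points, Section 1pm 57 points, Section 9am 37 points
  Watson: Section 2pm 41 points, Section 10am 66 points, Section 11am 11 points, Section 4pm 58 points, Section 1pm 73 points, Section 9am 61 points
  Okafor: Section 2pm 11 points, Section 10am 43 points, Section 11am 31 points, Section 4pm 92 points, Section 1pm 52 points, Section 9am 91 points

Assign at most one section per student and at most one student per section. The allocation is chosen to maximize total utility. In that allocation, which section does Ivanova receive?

This is the linear assignment problem.
Optimal: Rivera→Section 11am (65 points), Delgado→Section 10am (89 points), Ivanova→Section 2pm (81 points), Farahani→Section 4pm (86 points), Watson→Section 1pm (73 points), Okafor→Section 9am (91 points) — total 65+89+81+86+73+91 = 485 points.
No other one-to-one assignment exceeds 485 points.
Ivanova's own top section is Section 9am (91 points), but forcing Ivanova→Section 9am and reassigning the rest optimally gives only 466 points — worse by 19.

Ivanova receives Section 2pm.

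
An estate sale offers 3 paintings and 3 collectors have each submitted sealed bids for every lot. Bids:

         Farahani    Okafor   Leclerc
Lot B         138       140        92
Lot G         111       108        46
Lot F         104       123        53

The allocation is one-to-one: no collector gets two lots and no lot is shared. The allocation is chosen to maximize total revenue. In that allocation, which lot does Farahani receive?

Optimal: Farahani→Lot G ($111), Okafor→Lot F ($123), Leclerc→Lot B ($92) — total 111+123+92 = $326.
Farahani's own top lot is Lot B ($138), but forcing Farahani→Lot B and reassigning the rest optimally gives only $307 — worse by 19.

Farahani receives Lot G.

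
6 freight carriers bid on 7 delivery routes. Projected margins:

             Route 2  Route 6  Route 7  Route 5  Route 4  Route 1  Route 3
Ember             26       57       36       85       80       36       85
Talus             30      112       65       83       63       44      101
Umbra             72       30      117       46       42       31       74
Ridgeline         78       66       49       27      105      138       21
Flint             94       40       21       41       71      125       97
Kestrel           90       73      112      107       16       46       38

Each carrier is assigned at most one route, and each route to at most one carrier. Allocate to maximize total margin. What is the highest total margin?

Max total: $653k

Optimal: Ember→Route 3 ($85k), Talus→Route 6 ($112k), Umbra→Route 7 ($117k), Ridgeline→Route 1 ($138k), Flint→Route 2 ($94k), Kestrel→Route 5 ($107k) — total 85+112+117+138+94+107 = $653k.
Max-entry greedy (repeatedly take the single best remaining cell) gives $651k, worse by 2.
Next-best assignment: Ember→Route 4, Talus→Route 6, Umbra→Route 7, Ridgeline→Route 1, Flint→Route 3, Kestrel→Route 5 = $651k.
No other one-to-one assignment exceeds $653k.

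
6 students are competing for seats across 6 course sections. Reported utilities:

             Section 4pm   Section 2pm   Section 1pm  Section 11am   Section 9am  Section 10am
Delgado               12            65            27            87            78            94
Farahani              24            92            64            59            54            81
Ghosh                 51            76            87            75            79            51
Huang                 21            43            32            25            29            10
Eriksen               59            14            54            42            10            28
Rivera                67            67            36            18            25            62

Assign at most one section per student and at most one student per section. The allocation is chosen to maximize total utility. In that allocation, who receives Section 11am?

Delgado receives Section 11am.

Optimal: Delgado→Section 11am (87 points), Farahani→Section 2pm (92 points), Ghosh→Section 1pm (87 points), Huang→Section 9am (29 points), Eriksen→Section 4pm (59 points), Rivera→Section 10am (62 points) — total 87+92+87+29+59+62 = 416 points.
Column-greedy (each section in turn goes to its best remaining student) gives 390 points, worse by 26.
Next-best assignment: Delgado→Section 11am, Farahani→Section 2pm, Ghosh→Section 9am, Huang→Section 1pm, Eriksen→Section 4pm, Rivera→Section 10am = 411 points.
Delgado's own top section is Section 10am (94 points), but forcing Delgado→Section 10am and reassigning the rest optimally gives only 411 points — worse by 5.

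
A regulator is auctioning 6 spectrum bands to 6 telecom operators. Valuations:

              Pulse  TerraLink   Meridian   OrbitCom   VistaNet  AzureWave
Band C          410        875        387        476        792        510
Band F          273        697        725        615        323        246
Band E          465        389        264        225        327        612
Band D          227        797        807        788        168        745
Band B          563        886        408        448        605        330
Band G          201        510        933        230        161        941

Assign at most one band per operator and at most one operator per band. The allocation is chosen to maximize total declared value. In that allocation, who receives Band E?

Pulse receives Band E.

This is a one-to-one assignment (maximum-weight bipartite matching).
Optimal: Pulse→Band E ($465M), TerraLink→Band B ($886M), Meridian→Band F ($725M), OrbitCom→Band D ($788M), VistaNet→Band C ($792M), AzureWave→Band G ($941M) — total 465+886+725+788+792+941 = $4597M.
Column-greedy (each band in turn goes to its best remaining operator) gives $3806M, worse by 791.
Next-best assignment: Pulse→Band E, TerraLink→Band B, Meridian→Band D, OrbitCom→Band F, VistaNet→Band C, AzureWave→Band G = $4506M.
Pulse's own top band is Band B ($563M), but forcing Pulse→Band B and reassigning the rest optimally gives only $4385M — worse by 212.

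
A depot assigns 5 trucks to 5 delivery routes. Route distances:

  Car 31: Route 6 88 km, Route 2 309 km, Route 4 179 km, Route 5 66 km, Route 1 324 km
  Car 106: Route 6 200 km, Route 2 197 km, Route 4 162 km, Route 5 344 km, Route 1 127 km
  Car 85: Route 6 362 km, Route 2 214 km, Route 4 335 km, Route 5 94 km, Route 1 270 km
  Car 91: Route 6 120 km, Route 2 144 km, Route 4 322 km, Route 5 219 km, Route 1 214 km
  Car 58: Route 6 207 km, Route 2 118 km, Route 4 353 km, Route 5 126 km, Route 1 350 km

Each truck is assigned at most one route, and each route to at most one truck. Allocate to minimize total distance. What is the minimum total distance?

Minimum total: 638 km

Optimal: Car 31→Route 4 (179 km), Car 106→Route 1 (127 km), Car 85→Route 5 (94 km), Car 91→Route 6 (120 km), Car 58→Route 2 (118 km) — total 179+127+94+120+118 = 638 km.
Column-greedy (each route in turn goes to its cheapest remaining truck) gives 676 km, worse by 38.
Swapping Car 106↔Car 31 (Car 106→Route 4 162 km, Car 31→Route 1 324 km) adds 180.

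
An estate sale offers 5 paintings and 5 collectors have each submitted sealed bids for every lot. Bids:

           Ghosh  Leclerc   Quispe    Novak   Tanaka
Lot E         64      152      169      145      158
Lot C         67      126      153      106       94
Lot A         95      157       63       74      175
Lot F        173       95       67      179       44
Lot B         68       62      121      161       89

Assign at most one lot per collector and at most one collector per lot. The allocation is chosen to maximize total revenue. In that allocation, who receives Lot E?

Leclerc receives Lot E.

Optimal: Ghosh→Lot F ($173), Leclerc→Lot E ($152), Quispe→Lot C ($153), Novak→Lot B ($161), Tanaka→Lot A ($175) — total 173+152+153+161+175 = $814.
Max-entry greedy (repeatedly take the single best remaining cell) gives $717, worse by 97.
Checked against all permutations: $814 is optimal.
Leclerc's own top lot is Lot A ($157), but forcing Leclerc→Lot A and reassigning the rest optimally gives only $802 — worse by 12.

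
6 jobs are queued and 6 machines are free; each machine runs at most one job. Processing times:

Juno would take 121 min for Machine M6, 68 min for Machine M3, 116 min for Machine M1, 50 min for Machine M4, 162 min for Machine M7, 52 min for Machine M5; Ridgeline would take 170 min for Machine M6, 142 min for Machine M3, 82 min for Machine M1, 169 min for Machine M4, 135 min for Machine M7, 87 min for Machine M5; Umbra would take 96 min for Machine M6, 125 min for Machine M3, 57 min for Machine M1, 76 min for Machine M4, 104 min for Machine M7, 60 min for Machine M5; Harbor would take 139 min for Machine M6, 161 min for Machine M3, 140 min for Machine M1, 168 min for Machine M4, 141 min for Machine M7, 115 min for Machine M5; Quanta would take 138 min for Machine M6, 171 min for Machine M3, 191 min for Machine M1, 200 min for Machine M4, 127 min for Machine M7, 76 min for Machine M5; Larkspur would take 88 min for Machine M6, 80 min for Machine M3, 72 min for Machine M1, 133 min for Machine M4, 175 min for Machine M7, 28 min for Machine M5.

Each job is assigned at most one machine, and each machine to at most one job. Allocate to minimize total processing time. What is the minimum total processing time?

Minimum total: 520 min

This is a one-to-one assignment (minimum-cost bipartite matching).
Optimal: Juno→Machine M3 (68 min), Ridgeline→Machine M1 (82 min), Umbra→Machine M4 (76 min), Harbor→Machine M6 (139 min), Quanta→Machine M7 (127 min), Larkspur→Machine M5 (28 min) — total 68+82+76+139+127+28 = 520 min.
Row-greedy (each job in turn takes its cheapest remaining machine) gives 538 min, worse by 18.
Next-best assignment: Juno→Machine M4, Ridgeline→Machine M1, Umbra→Machine M6, Harbor→Machine M7, Quanta→Machine M5, Larkspur→Machine M3 = 525 min.
Swapping Harbor↔Larkspur (Harbor→Machine M5 115 min, Larkspur→Machine M6 88 min) adds 36.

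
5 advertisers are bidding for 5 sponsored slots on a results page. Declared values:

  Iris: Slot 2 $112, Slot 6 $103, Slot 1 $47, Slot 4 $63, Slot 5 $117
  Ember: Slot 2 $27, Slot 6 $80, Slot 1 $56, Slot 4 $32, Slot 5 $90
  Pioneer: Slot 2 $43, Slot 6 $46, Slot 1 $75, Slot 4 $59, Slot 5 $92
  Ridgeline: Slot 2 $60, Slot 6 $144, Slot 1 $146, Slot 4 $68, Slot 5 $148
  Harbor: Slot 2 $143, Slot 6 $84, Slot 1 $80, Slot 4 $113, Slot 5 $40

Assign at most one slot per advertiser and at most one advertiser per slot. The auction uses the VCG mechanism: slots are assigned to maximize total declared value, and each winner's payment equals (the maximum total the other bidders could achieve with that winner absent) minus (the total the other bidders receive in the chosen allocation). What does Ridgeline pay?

Ridgeline pays $16.

Efficient allocation: Iris→Slot 5 ($117), Ember→Slot 6 ($80), Pioneer→Slot 4 ($59), Ridgeline→Slot 1 ($146), Harbor→Slot 2 ($143); total welfare W = $545.
Ridgeline receives Slot 1 at value $146, so the others get W − 146 = $399.
Without Ridgeline: best allocation of the remaining 4 bidders over all 5 slots is Iris→Slot 5 ($117), Ember→Slot 6 ($80), Pioneer→Slot 1 ($75), Harbor→Slot 2 ($143), total $415.
VCG payment = (others' best without Ridgeline) − (others' welfare with Ridgeline) = 415 − 399 = $16.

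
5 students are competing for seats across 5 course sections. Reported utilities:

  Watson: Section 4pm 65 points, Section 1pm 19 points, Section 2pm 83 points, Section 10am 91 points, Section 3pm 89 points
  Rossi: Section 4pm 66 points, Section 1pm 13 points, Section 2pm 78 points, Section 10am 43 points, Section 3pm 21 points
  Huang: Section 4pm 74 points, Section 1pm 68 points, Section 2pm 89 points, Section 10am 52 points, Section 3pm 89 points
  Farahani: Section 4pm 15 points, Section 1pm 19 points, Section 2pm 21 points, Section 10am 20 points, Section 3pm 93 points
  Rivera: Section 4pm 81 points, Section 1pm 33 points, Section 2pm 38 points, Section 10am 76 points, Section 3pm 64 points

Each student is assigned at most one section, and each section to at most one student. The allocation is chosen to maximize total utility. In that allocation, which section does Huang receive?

Optimal: Watson→Section 10am (91 points), Rossi→Section 2pm (78 points), Huang→Section 1pm (68 points), Farahani→Section 3pm (93 points), Rivera→Section 4pm (81 points) — total 91+78+68+93+81 = 411 points.
Row-greedy (each student in turn takes its best remaining section) gives 358 points, worse by 53.
Swapping Rossi↔Huang (Rossi→Section 1pm 13 points, Huang→Section 2pm 89 points) loses 44.
Huang's own top section is Section 2pm (89 points), but forcing Huang→Section 2pm and reassigning the rest optimally gives only 372 points — worse by 39.

Huang receives Section 1pm.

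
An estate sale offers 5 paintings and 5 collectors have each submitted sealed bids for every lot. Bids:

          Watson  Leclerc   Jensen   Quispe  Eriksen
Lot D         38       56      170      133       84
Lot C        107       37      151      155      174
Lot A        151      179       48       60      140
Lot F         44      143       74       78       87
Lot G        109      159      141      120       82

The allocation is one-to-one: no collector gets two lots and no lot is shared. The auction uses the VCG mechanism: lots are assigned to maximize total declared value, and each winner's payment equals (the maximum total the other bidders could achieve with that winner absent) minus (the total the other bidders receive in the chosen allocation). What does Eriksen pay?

Eriksen pays $51.

Efficient allocation: Watson→Lot A ($151), Leclerc→Lot F ($143), Jensen→Lot D ($170), Quispe→Lot G ($120), Eriksen→Lot C ($174); total welfare W = $758.
Eriksen receives Lot C at value $174, so the others get W − 174 = $584.
Without Eriksen: best allocation of the remaining 4 bidders over all 5 lots is Watson→Lot A ($151), Leclerc→Lot G ($159), Jensen→Lot D ($170), Quispe→Lot C ($155), total $635.
VCG payment = (others' best without Eriksen) − (others' welfare with Eriksen) = 635 − 584 = $51.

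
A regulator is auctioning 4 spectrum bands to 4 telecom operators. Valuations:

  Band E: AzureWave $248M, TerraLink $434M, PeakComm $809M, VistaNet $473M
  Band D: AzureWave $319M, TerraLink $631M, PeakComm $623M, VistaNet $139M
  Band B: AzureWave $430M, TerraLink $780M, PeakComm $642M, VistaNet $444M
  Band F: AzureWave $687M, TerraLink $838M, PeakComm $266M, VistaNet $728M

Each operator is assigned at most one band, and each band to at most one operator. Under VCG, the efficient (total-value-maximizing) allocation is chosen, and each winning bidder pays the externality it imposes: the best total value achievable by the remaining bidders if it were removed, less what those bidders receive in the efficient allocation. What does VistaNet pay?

VistaNet pays $368M.

Efficient allocation: AzureWave→Band D ($319M), TerraLink→Band B ($780M), PeakComm→Band E ($809M), VistaNet→Band F ($728M); total welfare W = $2636M.
VistaNet receives Band F at value $728M, so the others get W − 728 = $1908M.
Without VistaNet: best allocation of the remaining 3 bidders over all 4 bands is AzureWave→Band F ($687M), TerraLink→Band B ($780M), PeakComm→Band E ($809M), total $2276M.
VCG payment = (others' best without VistaNet) − (others' welfare with VistaNet) = 2276 − 1908 = $368M.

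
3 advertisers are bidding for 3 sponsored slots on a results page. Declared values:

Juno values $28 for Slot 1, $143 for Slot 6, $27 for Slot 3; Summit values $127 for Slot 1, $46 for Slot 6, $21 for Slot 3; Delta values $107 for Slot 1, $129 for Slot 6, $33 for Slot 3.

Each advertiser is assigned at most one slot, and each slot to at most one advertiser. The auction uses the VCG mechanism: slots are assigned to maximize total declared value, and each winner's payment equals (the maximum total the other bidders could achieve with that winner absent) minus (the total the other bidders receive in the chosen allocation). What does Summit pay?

Summit pays $74.

Efficient allocation: Juno→Slot 6 ($143), Summit→Slot 1 ($127), Delta→Slot 3 ($33); total welfare W = $303.
Summit receives Slot 1 at value $127, so the others get W − 127 = $176.
Without Summit: best allocation of the remaining 2 bidders over all 3 slots is Juno→Slot 6 ($143), Delta→Slot 1 ($107), total $250.
VCG payment = (others' best without Summit) − (others' welfare with Summit) = 250 − 176 = $74.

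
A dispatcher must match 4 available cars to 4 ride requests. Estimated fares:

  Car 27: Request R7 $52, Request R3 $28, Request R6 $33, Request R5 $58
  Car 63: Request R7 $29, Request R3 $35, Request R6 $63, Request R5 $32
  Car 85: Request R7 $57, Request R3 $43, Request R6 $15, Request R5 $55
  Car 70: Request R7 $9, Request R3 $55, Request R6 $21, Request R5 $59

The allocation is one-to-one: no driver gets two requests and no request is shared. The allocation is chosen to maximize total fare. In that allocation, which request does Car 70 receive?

Optimal: Car 27→Request R5 ($58), Car 63→Request R6 ($63), Car 85→Request R7 ($57), Car 70→Request R3 ($55) — total 58+63+57+55 = $233.
Max-entry greedy (repeatedly take the single best remaining cell) gives $207, worse by 26.
Swapping Car 27↔Car 70 (Car 27→Request R3 $28, Car 70→Request R5 $59) loses 26.
Car 70's own top request is Request R5 ($59), but forcing Car 70→Request R5 and reassigning the rest optimally gives only $217 — worse by 16.

Car 70 receives Request R3.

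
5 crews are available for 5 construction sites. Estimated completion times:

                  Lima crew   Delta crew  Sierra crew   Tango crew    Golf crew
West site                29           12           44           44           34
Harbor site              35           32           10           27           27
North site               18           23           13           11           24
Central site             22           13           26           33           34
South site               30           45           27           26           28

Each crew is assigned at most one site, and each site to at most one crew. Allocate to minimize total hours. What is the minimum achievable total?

Minimum total: 83 hours

This is the linear assignment problem.
Optimal: Lima crew→Central site (22 hours), Delta crew→West site (12 hours), Sierra crew→Harbor site (10 hours), Tango crew→North site (11 hours), Golf crew→South site (28 hours) — total 22+12+10+11+28 = 83 hours.
Row-greedy (each crew in turn takes its cheapest remaining site) gives 100 hours, worse by 17.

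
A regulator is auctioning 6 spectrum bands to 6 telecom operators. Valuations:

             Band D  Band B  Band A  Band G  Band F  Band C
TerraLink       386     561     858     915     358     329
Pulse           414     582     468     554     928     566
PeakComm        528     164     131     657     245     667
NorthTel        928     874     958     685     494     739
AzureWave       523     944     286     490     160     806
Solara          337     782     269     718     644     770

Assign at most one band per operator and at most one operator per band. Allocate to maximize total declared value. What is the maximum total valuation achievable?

Optimal: TerraLink→Band A ($858M), Pulse→Band F ($928M), PeakComm→Band G ($657M), NorthTel→Band D ($928M), AzureWave→Band B ($944M), Solara→Band C ($770M) — total 858+928+657+928+944+770 = $5085M.
Row-greedy (each operator in turn takes its best remaining band) gives $4749M, worse by 336.
Next-best assignment: TerraLink→Band A, Pulse→Band F, PeakComm→Band C, NorthTel→Band D, AzureWave→Band B, Solara→Band G = $5043M.
Every other assignment is strictly worse.

Maximum total: $5085M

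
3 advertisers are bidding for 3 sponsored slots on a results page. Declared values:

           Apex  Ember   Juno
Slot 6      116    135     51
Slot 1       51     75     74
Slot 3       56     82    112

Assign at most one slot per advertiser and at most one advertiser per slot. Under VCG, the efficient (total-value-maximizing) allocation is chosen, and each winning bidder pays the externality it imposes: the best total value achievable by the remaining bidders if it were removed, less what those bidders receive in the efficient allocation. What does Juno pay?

Juno pays $7.

Efficient allocation: Apex→Slot 6 ($116), Ember→Slot 1 ($75), Juno→Slot 3 ($112); total welfare W = $303.
Juno receives Slot 3 at value $112, so the others get W − 112 = $191.
Without Juno: best allocation of the remaining 2 bidders over all 3 slots is Apex→Slot 6 ($116), Ember→Slot 3 ($82), total $198.
VCG payment = (others' best without Juno) − (others' welfare with Juno) = 198 − 191 = $7.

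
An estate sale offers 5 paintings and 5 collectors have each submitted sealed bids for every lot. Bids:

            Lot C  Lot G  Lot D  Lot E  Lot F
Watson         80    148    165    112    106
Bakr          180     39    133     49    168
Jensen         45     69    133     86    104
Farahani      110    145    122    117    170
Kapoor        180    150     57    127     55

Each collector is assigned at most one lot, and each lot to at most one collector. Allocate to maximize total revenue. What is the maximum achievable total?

Optimal: Watson→Lot G ($148), Bakr→Lot C ($180), Jensen→Lot D ($133), Farahani→Lot F ($170), Kapoor→Lot E ($127) — total 148+180+133+170+127 = $758.
Max-entry greedy (repeatedly take the single best remaining cell) gives $751, worse by 7.
Checked against all permutations: $758 is optimal.

Max total: $758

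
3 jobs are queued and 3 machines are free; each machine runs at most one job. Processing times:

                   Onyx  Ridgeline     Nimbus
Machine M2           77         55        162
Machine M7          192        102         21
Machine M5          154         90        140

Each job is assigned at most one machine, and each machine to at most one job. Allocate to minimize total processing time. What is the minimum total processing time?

Treat this as an assignment problem: match each job to one machine.
Optimal: Onyx→Machine M2 (77 min), Ridgeline→Machine M5 (90 min), Nimbus→Machine M7 (21 min) — total 77+90+21 = 188 min.
Column-greedy (each machine in turn goes to its cheapest remaining job) gives 230 min, worse by 42.
Next-best assignment: Onyx→Machine M5, Ridgeline→Machine M2, Nimbus→Machine M7 = 230 min.
Checked against all permutations: 188 min is optimal.

Min total: 188 min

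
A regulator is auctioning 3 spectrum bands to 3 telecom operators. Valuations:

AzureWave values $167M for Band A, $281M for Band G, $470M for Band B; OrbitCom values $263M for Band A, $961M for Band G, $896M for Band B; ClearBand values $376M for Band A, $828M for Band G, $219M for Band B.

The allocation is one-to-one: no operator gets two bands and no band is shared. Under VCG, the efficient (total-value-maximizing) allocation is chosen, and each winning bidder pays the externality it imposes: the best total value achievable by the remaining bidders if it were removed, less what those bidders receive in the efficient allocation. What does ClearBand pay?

ClearBand pays $368M.

Efficient allocation: AzureWave→Band A ($167M), OrbitCom→Band B ($896M), ClearBand→Band G ($828M); total welfare W = $1891M.
ClearBand receives Band G at value $828M, so the others get W − 828 = $1063M.
Without ClearBand: best allocation of the remaining 2 bidders over all 3 bands is AzureWave→Band B ($470M), OrbitCom→Band G ($961M), total $1431M.
VCG payment = (others' best without ClearBand) − (others' welfare with ClearBand) = 1431 − 1063 = $368M.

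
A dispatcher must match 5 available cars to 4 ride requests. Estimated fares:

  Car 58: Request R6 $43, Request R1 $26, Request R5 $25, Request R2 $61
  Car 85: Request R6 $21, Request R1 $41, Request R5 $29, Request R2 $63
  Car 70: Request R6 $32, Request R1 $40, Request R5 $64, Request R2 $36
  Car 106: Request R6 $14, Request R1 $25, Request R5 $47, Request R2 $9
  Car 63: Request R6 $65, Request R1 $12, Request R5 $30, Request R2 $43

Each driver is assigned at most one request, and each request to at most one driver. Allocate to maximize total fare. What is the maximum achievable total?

Optimal: Car 63→Request R6 ($65), Car 85→Request R1 ($41), Car 70→Request R5 ($64), Car 58→Request R2 ($61) — total 65+41+64+61 = $231.
Checked against all permutations: $231 is optimal.

Maximum total: $231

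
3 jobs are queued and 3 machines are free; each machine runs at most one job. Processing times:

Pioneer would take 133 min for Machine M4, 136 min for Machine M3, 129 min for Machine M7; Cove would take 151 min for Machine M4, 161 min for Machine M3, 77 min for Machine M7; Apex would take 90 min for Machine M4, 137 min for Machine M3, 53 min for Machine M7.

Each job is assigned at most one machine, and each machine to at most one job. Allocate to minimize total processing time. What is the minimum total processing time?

Optimal: Pioneer→Machine M3 (136 min), Cove→Machine M7 (77 min), Apex→Machine M4 (90 min) — total 136+77+90 = 303 min.
Min-entry greedy (repeatedly take the single cheapest remaining cell) gives 347 min, worse by 44.
Every other assignment is strictly worse.

Minimum total: 303 min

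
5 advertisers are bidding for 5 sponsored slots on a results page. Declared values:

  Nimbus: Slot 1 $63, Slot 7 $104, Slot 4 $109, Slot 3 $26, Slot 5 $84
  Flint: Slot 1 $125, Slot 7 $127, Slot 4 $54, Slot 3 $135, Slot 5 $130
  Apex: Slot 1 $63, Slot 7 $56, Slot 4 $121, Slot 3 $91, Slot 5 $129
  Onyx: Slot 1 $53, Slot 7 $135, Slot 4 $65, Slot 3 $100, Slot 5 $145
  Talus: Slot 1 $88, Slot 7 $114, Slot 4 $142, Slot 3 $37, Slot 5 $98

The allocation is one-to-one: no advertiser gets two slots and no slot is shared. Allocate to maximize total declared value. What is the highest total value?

Max total: $607

Optimal: Nimbus→Slot 7 ($104), Flint→Slot 1 ($125), Apex→Slot 3 ($91), Onyx→Slot 5 ($145), Talus→Slot 4 ($142) — total 104+125+91+145+142 = $607.
Max-entry greedy (repeatedly take the single best remaining cell) gives $589, worse by 18.
Next-best assignment: Nimbus→Slot 1, Flint→Slot 3, Apex→Slot 5, Onyx→Slot 7, Talus→Slot 4 = $604.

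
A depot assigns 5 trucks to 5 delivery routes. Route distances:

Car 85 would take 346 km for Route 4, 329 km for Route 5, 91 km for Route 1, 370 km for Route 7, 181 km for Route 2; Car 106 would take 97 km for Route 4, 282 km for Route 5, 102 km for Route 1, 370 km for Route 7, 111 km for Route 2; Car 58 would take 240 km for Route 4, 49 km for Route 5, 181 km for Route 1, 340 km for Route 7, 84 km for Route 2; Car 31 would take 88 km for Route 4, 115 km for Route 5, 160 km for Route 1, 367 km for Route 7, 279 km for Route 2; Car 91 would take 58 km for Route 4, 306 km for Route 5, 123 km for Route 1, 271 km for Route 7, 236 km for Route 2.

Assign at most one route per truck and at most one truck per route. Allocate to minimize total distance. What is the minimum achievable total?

Optimal: Car 85→Route 1 (91 km), Car 106→Route 2 (111 km), Car 58→Route 5 (49 km), Car 31→Route 4 (88 km), Car 91→Route 7 (271 km) — total 91+111+49+88+271 = 610 km.
Column-greedy (each route in turn goes to its cheapest remaining truck) gives 676 km, worse by 66.
Every other assignment is strictly worse.

Min total: 610 km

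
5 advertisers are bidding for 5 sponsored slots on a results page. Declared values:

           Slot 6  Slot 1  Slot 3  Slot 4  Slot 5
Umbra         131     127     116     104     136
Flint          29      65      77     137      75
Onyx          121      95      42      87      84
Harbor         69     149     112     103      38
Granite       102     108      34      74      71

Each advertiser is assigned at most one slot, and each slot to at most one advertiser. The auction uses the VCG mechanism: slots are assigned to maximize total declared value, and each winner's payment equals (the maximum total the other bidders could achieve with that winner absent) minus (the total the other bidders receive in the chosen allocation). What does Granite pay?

Granite pays $37.

Efficient allocation: Umbra→Slot 5 ($136), Flint→Slot 4 ($137), Onyx→Slot 6 ($121), Harbor→Slot 3 ($112), Granite→Slot 1 ($108); total welfare W = $614.
Granite receives Slot 1 at value $108, so the others get W − 108 = $506.
Without Granite: best allocation of the remaining 4 bidders over all 5 slots is Umbra→Slot 5 ($136), Flint→Slot 4 ($137), Onyx→Slot 6 ($121), Harbor→Slot 1 ($149), total $543.
VCG payment = (others' best without Granite) − (others' welfare with Granite) = 543 − 506 = $37.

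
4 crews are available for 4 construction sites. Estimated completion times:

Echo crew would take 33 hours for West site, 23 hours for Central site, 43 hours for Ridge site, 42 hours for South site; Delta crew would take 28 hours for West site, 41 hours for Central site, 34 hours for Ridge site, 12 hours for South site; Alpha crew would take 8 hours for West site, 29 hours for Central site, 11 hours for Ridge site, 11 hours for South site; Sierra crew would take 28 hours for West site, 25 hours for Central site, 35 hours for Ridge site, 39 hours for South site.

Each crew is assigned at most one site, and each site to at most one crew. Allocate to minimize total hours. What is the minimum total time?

Minimum total: 74 hours

Optimal: Echo crew→Central site (23 hours), Delta crew→South site (12 hours), Alpha crew→Ridge site (11 hours), Sierra crew→West site (28 hours) — total 23+12+11+28 = 74 hours.
Every other assignment is strictly worse.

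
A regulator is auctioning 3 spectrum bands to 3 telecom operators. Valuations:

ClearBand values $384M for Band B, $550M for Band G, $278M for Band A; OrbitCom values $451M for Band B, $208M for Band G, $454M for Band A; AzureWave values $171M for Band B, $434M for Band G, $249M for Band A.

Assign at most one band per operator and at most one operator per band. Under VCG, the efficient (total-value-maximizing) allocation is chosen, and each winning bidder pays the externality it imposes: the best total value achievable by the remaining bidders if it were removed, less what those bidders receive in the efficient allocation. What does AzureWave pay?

AzureWave pays $166M.

Efficient allocation: ClearBand→Band B ($384M), OrbitCom→Band A ($454M), AzureWave→Band G ($434M); total welfare W = $1272M.
AzureWave receives Band G at value $434M, so the others get W − 434 = $838M.
Without AzureWave: best allocation of the remaining 2 bidders over all 3 bands is ClearBand→Band G ($550M), OrbitCom→Band A ($454M), total $1004M.
VCG payment = (others' best without AzureWave) − (others' welfare with AzureWave) = 1004 − 838 = $166M.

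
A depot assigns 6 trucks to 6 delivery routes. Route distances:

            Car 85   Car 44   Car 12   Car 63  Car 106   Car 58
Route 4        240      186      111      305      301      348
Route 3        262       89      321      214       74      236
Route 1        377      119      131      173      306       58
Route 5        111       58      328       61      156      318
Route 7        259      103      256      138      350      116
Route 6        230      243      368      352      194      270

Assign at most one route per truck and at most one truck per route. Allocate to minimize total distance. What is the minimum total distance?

Min total: 637 km

Optimal: Car 85→Route 6 (230 km), Car 44→Route 7 (103 km), Car 12→Route 4 (111 km), Car 63→Route 5 (61 km), Car 106→Route 3 (74 km), Car 58→Route 1 (58 km) — total 230+103+111+61+74+58 = 637 km.
Row-greedy (each truck in turn takes its cheapest remaining route) gives 701 km, worse by 64.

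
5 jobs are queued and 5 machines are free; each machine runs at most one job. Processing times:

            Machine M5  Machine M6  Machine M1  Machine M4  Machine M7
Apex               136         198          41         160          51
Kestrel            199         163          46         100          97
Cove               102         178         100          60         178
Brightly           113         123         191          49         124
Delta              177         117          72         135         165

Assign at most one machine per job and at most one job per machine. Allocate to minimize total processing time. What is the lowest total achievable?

Optimal: Apex→Machine M7 (51 min), Kestrel→Machine M1 (46 min), Cove→Machine M5 (102 min), Brightly→Machine M4 (49 min), Delta→Machine M6 (117 min) — total 51+46+102+49+117 = 365 min.
Row-greedy (each job in turn takes its cheapest remaining machine) gives 428 min, worse by 63.
Next-best assignment: Apex→Machine M7, Kestrel→Machine M1, Cove→Machine M4, Brightly→Machine M5, Delta→Machine M6 = 387 min.
No other one-to-one assignment undercuts 365 min.

Min total: 365 min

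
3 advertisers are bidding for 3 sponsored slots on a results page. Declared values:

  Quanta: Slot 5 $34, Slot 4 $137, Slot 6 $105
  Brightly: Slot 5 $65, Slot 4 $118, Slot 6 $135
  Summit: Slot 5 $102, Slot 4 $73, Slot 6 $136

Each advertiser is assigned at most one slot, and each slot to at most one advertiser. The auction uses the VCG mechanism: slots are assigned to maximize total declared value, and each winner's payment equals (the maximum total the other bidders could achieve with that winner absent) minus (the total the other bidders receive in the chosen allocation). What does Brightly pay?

Brightly pays $34.

Efficient allocation: Quanta→Slot 4 ($137), Brightly→Slot 6 ($135), Summit→Slot 5 ($102); total welfare W = $374.
Brightly receives Slot 6 at value $135, so the others get W − 135 = $239.
Without Brightly: best allocation of the remaining 2 bidders over all 3 slots is Quanta→Slot 4 ($137), Summit→Slot 6 ($136), total $273.
VCG payment = (others' best without Brightly) − (others' welfare with Brightly) = 273 − 239 = $34.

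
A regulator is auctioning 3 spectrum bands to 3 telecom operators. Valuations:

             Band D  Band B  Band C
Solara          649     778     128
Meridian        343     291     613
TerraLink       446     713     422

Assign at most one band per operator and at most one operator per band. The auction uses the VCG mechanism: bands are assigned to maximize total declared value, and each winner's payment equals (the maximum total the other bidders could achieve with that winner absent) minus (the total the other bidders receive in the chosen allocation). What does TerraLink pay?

TerraLink pays $129M.

Efficient allocation: Solara→Band D ($649M), Meridian→Band C ($613M), TerraLink→Band B ($713M); total welfare W = $1975M.
TerraLink receives Band B at value $713M, so the others get W − 713 = $1262M.
Without TerraLink: best allocation of the remaining 2 bidders over all 3 bands is Solara→Band B ($778M), Meridian→Band C ($613M), total $1391M.
VCG payment = (others' best without TerraLink) − (others' welfare with TerraLink) = 1391 − 1262 = $129M.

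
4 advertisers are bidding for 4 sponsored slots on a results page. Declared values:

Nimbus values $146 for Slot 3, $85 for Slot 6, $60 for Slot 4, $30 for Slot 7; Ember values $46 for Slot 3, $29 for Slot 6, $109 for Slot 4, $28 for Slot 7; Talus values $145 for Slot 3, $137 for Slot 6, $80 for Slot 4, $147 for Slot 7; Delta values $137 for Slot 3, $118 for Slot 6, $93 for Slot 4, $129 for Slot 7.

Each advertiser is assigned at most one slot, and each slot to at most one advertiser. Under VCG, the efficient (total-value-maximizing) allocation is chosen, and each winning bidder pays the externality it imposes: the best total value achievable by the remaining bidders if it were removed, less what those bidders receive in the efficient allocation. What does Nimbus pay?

Nimbus pays $18.

Efficient allocation: Nimbus→Slot 3 ($146), Ember→Slot 4 ($109), Talus→Slot 6 ($137), Delta→Slot 7 ($129); total welfare W = $521.
Nimbus receives Slot 3 at value $146, so the others get W − 146 = $375.
Without Nimbus: best allocation of the remaining 3 bidders over all 4 slots is Ember→Slot 4 ($109), Talus→Slot 7 ($147), Delta→Slot 3 ($137), total $393.
VCG payment = (others' best without Nimbus) − (others' welfare with Nimbus) = 393 − 375 = $18.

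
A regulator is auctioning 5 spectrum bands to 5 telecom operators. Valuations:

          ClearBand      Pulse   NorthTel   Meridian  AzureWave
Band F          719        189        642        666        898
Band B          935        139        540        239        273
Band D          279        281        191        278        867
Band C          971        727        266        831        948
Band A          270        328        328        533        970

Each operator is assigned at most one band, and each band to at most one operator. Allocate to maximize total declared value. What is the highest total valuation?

This is a one-to-one assignment (maximum-weight bipartite matching).
Optimal: ClearBand→Band B ($935M), Pulse→Band C ($727M), NorthTel→Band F ($642M), Meridian→Band A ($533M), AzureWave→Band D ($867M) — total 935+727+642+533+867 = $3704M.
Every other assignment is strictly worse.

Max total: $3704M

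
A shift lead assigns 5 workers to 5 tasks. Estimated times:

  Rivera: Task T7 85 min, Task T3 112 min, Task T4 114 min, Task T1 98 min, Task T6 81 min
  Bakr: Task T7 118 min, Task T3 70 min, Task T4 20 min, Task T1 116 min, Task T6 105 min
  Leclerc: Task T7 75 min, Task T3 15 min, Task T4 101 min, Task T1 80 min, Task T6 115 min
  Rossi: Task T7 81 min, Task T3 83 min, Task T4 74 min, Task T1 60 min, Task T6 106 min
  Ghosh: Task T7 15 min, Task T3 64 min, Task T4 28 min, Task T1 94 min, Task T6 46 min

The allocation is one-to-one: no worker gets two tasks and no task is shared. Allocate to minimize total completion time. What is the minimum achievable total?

Optimal: Rivera→Task T6 (81 min), Bakr→Task T4 (20 min), Leclerc→Task T3 (15 min), Rossi→Task T1 (60 min), Ghosh→Task T7 (15 min) — total 81+20+15+60+15 = 191 min.
Swapping Rossi↔Bakr (Rossi→Task T4 74 min, Bakr→Task T1 116 min) adds 110.

Min total: 191 min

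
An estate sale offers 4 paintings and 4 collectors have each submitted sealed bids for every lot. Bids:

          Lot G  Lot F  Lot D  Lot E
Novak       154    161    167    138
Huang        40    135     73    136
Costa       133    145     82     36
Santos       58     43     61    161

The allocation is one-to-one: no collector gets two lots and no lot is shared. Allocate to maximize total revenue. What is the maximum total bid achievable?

Optimal: Novak→Lot D ($167), Huang→Lot F ($135), Costa→Lot G ($133), Santos→Lot E ($161) — total 167+135+133+161 = $596.
Row-greedy (each collector in turn takes its best remaining lot) gives $506, worse by 90.
Next-best assignment: Novak→Lot G, Huang→Lot D, Costa→Lot F, Santos→Lot E = $533.
Checked against all permutations: $596 is optimal.

Maximum total: $596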